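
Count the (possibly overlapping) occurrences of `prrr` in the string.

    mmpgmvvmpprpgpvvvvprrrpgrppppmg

1

Sliding a length-4 window over the 31 characters (28 positions):
  position 19–22: prrr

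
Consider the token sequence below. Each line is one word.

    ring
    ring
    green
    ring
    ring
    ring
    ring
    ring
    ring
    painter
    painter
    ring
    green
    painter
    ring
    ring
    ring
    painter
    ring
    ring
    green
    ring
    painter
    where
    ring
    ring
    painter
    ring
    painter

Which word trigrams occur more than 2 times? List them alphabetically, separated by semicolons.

ring ring painter; ring ring ring

Trigram counts meeting the condition (more than 2 times):
  ring ring painter: 3
  ring ring ring: 5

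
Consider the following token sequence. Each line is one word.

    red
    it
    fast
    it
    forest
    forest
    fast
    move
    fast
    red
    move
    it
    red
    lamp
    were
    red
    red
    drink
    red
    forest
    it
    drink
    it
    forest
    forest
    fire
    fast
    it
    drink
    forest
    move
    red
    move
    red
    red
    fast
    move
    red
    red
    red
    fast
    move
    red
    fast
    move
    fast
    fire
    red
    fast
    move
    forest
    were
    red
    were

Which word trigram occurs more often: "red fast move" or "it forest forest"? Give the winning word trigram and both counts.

"red fast move" (4 vs 2)

"red fast move": 4 occurrences
"it forest forest": 2 occurrences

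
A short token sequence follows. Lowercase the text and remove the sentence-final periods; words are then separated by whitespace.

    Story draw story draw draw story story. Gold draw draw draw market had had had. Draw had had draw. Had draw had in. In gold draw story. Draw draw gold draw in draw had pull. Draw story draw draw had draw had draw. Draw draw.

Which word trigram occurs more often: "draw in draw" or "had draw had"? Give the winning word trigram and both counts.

"had draw had" (4 vs 1)

"draw in draw": 1 occurrence
"had draw had": 4 occurrences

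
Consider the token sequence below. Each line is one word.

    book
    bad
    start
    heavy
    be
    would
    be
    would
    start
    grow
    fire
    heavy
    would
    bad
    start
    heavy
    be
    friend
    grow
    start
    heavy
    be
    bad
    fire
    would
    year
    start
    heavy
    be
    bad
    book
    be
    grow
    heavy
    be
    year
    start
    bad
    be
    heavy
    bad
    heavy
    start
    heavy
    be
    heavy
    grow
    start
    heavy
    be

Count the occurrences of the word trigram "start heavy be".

Scanning the 48 overlapping trigram windows for "start heavy be":
  position 3–5: start heavy be
  position 15–17: start heavy be
  position 20–22: start heavy be
  position 27–29: start heavy be
  position 43–45: start heavy be
  position 48–50: start heavy be

6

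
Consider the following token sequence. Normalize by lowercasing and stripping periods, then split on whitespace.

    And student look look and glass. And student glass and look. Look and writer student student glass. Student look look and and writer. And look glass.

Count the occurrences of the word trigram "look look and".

Scanning the 24 overlapping trigram windows for "look look and":
  position 3–5: look look and
  position 11–13: look look and
  position 19–21: look look and

3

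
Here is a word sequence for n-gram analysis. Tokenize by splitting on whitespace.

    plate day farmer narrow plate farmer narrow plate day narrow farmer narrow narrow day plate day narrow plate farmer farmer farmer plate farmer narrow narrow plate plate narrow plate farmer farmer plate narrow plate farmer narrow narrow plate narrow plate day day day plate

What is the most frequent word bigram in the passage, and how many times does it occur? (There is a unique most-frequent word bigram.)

"narrow plate", 8 times

Bigram frequencies (highest first):
  narrow plate: 8
  farmer narrow: 5
  plate farmer: 5
  plate day: 4
  narrow narrow: 3
  farmer farmer: 3
  … (9 more, each ≤ 3)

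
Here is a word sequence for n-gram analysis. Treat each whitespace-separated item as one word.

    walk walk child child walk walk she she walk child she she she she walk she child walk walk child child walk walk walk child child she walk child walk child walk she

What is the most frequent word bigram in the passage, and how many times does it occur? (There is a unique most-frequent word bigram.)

Bigram frequencies (highest first):
  walk child: 6
  walk walk: 5
  child walk: 5
  she she: 4
  child child: 3
  walk she: 3
  … (3 more, each ≤ 3)

"walk child", 6 times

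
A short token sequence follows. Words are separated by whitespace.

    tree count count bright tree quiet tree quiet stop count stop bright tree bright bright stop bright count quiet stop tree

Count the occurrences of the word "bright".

5

Scanning the 21 tokens for "bright":
  position 4: bright
  position 12: bright
  position 14: bright
  position 15: bright
  position 17: bright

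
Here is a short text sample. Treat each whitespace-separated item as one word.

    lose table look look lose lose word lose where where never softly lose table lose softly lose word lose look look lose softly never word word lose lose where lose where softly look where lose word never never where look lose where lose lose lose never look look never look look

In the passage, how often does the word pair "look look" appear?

4

Scanning the 50 overlapping bigram windows for "look look":
  position 3–4: look look
  position 20–21: look look
  position 47–48: look look
  position 50–51: look look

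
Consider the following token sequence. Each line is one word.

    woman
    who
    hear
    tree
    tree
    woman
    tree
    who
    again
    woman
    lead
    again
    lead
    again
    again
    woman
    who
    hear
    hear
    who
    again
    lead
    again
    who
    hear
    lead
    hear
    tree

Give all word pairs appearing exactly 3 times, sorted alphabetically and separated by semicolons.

lead again; who hear

Bigram counts meeting the condition (exactly 3 times):
  lead again: 3
  who hear: 3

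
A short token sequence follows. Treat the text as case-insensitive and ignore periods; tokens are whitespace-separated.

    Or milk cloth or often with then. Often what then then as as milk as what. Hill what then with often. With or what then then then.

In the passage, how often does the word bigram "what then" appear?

3

Scanning the 26 overlapping bigram windows for "what then":
  position 9–10: what then
  position 18–19: what then
  position 24–25: what then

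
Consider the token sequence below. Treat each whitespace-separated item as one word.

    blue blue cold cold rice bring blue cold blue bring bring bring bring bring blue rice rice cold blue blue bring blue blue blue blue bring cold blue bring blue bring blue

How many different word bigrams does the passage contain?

32 tokens → 31 bigram windows in total.
Repeated bigrams (each contributes count−1 duplicates):
  blue blue: 5
  blue bring: 5
  bring blue: 5
  bring bring: 4
  cold blue: 3
  blue cold: 2
18 duplicate windows → 31 − 18 = 13 distinct.

13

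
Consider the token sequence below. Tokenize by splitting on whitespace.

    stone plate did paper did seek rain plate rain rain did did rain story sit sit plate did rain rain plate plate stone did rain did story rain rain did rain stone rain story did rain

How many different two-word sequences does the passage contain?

36 tokens → 35 bigram windows in total.
Repeated bigrams (each contributes count−1 duplicates):
  did rain: 5
  rain did: 3
  rain rain: 3
  plate did: 2
  rain plate: 2
  rain story: 2
11 duplicate windows → 35 − 11 = 24 distinct.

24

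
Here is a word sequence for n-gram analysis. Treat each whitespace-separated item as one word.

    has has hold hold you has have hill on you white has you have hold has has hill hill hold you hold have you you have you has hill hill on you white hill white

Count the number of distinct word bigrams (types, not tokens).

35 tokens → 34 bigram windows in total.
Repeated bigrams (each contributes count−1 duplicates):
  has has: 2
  has hill: 2
  have you: 2
  hill hill: 2
  hill on: 2
  hold you: 2
  on you: 2
  you has: 2
  … (2 more repeated)
10 duplicate windows → 34 − 10 = 24 distinct.

24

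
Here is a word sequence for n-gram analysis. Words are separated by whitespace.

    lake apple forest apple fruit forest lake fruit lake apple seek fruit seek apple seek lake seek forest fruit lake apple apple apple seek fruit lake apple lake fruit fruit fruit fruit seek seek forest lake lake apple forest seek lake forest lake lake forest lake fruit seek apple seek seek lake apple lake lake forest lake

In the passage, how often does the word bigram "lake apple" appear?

Scanning the 56 overlapping bigram windows for "lake apple":
  position 1–2: lake apple
  position 9–10: lake apple
  position 20–21: lake apple
  position 26–27: lake apple
  position 37–38: lake apple
  position 52–53: lake apple

6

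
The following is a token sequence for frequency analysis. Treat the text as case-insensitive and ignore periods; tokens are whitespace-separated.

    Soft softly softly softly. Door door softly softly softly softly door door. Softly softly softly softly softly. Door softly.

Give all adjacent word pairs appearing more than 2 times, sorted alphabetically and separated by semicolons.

door softly; softly door; softly softly

Bigram counts meeting the condition (more than 2 times):
  door softly: 3
  softly door: 3
  softly softly: 9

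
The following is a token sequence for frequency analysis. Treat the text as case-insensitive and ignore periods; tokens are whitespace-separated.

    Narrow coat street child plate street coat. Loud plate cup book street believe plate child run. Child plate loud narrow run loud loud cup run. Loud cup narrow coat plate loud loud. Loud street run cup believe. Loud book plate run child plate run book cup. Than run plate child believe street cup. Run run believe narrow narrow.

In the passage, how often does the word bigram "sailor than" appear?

Scanning the 57 overlapping bigram windows for "sailor than":
  (none found)

0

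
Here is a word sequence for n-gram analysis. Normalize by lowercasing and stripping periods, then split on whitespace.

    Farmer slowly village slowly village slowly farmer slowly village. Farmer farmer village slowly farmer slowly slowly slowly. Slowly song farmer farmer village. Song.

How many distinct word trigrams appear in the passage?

15

23 tokens → 21 trigram windows in total.
Repeated trigrams (each contributes count−1 duplicates):
  farmer farmer village: 2
  farmer slowly village: 2
  slowly farmer slowly: 2
  slowly slowly slowly: 2
  slowly village slowly: 2
  village slowly farmer: 2
6 duplicate windows → 21 − 6 = 15 distinct.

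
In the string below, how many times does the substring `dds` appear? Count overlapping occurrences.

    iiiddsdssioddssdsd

2

Sliding a length-3 window over the 18 characters (16 positions):
  position 4–6: dds
  position 12–14: dds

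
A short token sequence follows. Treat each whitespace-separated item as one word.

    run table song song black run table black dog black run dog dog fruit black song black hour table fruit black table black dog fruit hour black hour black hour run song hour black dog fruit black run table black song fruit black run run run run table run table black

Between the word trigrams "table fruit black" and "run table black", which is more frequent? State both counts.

"table fruit black": 1 occurrence
"run table black": 3 occurrences

"run table black" (3 vs 1)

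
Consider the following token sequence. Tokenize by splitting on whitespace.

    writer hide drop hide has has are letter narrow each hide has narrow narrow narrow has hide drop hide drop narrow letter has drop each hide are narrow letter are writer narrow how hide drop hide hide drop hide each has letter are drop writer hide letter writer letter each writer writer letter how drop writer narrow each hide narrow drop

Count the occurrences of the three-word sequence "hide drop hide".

4

Scanning the 59 overlapping trigram windows for "hide drop hide":
  position 2–4: hide drop hide
  position 17–19: hide drop hide
  position 34–36: hide drop hide
  position 37–39: hide drop hide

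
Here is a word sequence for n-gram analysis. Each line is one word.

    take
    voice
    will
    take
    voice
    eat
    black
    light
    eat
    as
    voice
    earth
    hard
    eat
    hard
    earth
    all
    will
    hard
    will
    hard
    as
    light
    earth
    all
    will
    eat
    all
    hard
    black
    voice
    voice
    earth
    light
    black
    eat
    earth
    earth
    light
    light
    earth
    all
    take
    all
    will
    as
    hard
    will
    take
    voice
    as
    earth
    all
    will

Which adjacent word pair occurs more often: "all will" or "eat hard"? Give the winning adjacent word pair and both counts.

"all will": 4 occurrences
"eat hard": 1 occurrence

"all will" (4 vs 1)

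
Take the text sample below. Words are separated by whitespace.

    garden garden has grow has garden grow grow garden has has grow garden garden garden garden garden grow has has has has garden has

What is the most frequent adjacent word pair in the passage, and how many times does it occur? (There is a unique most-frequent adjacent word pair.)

Bigram frequencies (highest first):
  garden garden: 5
  has has: 4
  garden has: 3
  has grow: 2
  grow has: 2
  has garden: 2
  … (3 more, each ≤ 2)

"garden garden", 5 times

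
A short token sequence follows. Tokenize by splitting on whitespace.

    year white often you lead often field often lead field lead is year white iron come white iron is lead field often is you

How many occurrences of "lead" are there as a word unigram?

4

Scanning the 24 tokens for "lead":
  position 5: lead
  position 9: lead
  position 11: lead
  position 20: lead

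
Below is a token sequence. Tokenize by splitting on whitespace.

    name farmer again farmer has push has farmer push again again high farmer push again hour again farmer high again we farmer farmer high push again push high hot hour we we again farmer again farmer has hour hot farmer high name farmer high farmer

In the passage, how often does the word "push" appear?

5

Scanning the 45 tokens for "push":
  position 6: push
  position 9: push
  position 14: push
  position 25: push
  position 27: push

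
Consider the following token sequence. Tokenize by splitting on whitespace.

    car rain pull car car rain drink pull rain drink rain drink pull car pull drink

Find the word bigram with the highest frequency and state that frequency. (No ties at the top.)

Bigram frequencies (highest first):
  rain drink: 3
  car rain: 2
  pull car: 2
  drink pull: 2
  rain pull: 1
  car car: 1
  … (4 more, each ≤ 1)

"rain drink", 3 times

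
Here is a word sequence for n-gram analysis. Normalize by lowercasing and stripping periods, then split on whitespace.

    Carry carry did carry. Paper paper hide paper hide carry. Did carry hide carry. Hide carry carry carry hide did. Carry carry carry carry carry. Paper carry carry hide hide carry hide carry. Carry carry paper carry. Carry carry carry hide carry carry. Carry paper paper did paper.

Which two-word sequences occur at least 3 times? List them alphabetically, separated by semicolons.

carry carry; carry hide; carry paper; did carry; hide carry

Bigram counts meeting the condition (at least 3 times):
  carry carry: 15
  carry hide: 6
  carry paper: 4
  did carry: 3
  hide carry: 6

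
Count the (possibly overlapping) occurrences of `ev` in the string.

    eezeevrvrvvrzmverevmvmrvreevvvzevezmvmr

Sliding a length-2 window over the 39 characters (38 positions):
  position 5–6: ev
  position 18–19: ev
  position 27–28: ev
  position 32–33: ev

4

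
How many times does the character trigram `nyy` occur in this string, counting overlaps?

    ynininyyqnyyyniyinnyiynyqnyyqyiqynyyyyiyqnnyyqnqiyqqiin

Sliding a length-3 window over the 55 characters (53 positions):
  position 6–8: nyy
  position 10–12: nyy
  position 26–28: nyy
  position 34–36: nyy
  position 43–45: nyy

5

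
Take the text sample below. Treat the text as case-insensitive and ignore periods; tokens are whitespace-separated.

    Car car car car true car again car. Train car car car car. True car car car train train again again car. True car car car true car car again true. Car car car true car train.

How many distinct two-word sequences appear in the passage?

11

37 tokens → 36 bigram windows in total.
Repeated bigrams (each contributes count−1 duplicates):
  car car: 13
  true car: 6
  car true: 5
  car train: 3
  again car: 2
  car again: 2
25 duplicate windows → 36 − 25 = 11 distinct.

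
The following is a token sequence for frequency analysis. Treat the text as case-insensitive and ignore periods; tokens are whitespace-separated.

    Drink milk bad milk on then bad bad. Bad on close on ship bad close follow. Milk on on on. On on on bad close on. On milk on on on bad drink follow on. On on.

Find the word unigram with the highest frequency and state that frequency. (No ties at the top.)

Unigram frequencies (highest first):
  on: 17
  bad: 7
  milk: 4
  close: 3
  drink: 2
  follow: 2
  … (2 more, each ≤ 1)

"on", 17 times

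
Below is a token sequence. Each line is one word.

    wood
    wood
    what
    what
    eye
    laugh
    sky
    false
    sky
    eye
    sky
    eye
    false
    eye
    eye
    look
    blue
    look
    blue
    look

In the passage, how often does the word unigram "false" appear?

2

Scanning the 20 tokens for "false":
  position 8: false
  position 13: false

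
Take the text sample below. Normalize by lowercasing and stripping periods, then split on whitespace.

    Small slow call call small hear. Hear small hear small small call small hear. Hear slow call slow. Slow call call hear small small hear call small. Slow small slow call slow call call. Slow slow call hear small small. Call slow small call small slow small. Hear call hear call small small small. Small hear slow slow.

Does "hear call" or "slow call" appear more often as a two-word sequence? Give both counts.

"hear call": 3 occurrences
"slow call": 6 occurrences

"slow call" (6 vs 3)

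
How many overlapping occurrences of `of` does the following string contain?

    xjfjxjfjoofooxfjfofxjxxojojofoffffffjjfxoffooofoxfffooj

Sliding a length-2 window over the 55 characters (54 positions):
  position 10–11: of
  position 18–19: of
  position 28–29: of
  position 30–31: of
  position 41–42: of
  position 46–47: of

6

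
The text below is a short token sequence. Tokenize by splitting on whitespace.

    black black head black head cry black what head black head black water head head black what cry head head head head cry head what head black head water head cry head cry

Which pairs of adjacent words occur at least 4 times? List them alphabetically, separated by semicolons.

black head; head black; head cry; head head

Bigram counts meeting the condition (at least 4 times):
  black head: 4
  head black: 5
  head cry: 4
  head head: 4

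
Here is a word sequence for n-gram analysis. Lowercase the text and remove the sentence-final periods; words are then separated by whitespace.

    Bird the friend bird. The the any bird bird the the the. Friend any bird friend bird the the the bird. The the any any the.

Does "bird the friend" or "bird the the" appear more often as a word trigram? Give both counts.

"bird the friend": 1 occurrence
"bird the the": 4 occurrences

"bird the the" (4 vs 1)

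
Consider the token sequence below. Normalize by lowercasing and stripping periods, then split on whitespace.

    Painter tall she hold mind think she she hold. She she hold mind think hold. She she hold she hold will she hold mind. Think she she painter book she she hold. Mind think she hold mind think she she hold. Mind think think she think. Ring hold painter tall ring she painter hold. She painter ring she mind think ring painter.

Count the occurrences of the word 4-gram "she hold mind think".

Scanning the 59 overlapping 4-gram windows for "she hold mind think":
  position 3–6: she hold mind think
  position 11–14: she hold mind think
  position 22–25: she hold mind think
  position 31–34: she hold mind think
  position 35–38: she hold mind think
  position 40–43: she hold mind think

6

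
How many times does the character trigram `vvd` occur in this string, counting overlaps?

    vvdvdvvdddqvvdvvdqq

Sliding a length-3 window over the 19 characters (17 positions):
  position 1–3: vvd
  position 6–8: vvd
  position 12–14: vvd
  position 15–17: vvd

4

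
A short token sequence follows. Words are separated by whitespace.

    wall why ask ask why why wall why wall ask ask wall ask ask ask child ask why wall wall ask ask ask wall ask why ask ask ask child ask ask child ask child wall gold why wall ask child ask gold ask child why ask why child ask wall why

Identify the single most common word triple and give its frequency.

"ask child ask", 4 times

Trigram frequencies (highest first):
  ask child ask: 4
  wall ask ask: 3
  ask ask ask: 3
  ask ask child: 3
  why ask ask: 2
  why wall ask: 2
  … (31 more, each ≤ 2)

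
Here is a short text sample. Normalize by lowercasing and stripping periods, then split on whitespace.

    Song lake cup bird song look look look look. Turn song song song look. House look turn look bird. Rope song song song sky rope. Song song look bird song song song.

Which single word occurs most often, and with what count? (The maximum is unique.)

"song", 13 times

Unigram frequencies (highest first):
  song: 13
  look: 8
  bird: 3
  turn: 2
  rope: 2
  lake: 1
  … (3 more, each ≤ 1)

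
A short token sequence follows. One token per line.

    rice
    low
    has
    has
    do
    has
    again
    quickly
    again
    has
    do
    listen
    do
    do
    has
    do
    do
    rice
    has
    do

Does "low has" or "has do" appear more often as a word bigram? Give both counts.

"low has": 1 occurrence
"has do": 4 occurrences

"has do" (4 vs 1)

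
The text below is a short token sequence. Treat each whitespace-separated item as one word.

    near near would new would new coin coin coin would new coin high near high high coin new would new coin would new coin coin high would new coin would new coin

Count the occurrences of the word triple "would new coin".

6

Scanning the 30 overlapping trigram windows for "would new coin":
  position 5–7: would new coin
  position 10–12: would new coin
  position 19–21: would new coin
  position 22–24: would new coin
  position 27–29: would new coin
  position 30–32: would new coin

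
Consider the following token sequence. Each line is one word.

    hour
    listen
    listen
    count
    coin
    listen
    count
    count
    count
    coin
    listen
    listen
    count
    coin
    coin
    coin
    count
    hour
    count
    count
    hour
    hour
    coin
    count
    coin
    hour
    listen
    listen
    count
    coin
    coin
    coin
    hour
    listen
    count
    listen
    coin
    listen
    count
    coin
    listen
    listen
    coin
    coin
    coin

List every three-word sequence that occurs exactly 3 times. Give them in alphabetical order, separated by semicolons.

Trigram counts meeting the condition (exactly 3 times):
  coin coin coin: 3
  count coin listen: 3
  listen listen count: 3

coin coin coin; count coin listen; listen listen count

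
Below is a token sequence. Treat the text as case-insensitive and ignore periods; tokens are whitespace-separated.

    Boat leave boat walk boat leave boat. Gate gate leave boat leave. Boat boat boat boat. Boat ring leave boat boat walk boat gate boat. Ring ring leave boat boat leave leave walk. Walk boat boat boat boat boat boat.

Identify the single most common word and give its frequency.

"boat", 22 times

Unigram frequencies (highest first):
  boat: 22
  leave: 8
  walk: 4
  gate: 3
  ring: 3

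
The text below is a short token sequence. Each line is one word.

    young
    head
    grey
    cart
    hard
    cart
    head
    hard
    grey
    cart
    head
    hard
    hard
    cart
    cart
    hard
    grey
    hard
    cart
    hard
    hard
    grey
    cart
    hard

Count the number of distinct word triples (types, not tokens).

19

24 tokens → 22 trigram windows in total.
Repeated trigrams (each contributes count−1 duplicates):
  cart head hard: 2
  grey cart hard: 2
  hard grey cart: 2
3 duplicate windows → 22 − 3 = 19 distinct.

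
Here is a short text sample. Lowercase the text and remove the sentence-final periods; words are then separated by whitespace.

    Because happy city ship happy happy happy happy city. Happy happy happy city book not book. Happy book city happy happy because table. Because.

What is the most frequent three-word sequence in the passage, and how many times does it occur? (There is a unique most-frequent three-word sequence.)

"happy happy happy", 3 times

Trigram frequencies (highest first):
  happy happy happy: 3
  happy happy city: 2
  city happy happy: 2
  because happy city: 1
  happy city ship: 1
  city ship happy: 1
  … (12 more, each ≤ 1)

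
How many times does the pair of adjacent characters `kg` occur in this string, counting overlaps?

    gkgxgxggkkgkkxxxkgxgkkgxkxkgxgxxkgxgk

6

Sliding a length-2 window over the 37 characters (36 positions):
  position 2–3: kg
  position 10–11: kg
  position 17–18: kg
  position 22–23: kg
  position 27–28: kg
  position 33–34: kg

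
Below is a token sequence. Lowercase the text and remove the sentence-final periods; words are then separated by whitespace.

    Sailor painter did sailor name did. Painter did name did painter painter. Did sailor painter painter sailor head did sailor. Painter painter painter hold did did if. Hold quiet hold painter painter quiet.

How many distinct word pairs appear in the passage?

33 tokens → 32 bigram windows in total.
Repeated bigrams (each contributes count−1 duplicates):
  painter painter: 5
  did sailor: 3
  painter did: 3
  sailor painter: 3
  did painter: 2
  name did: 2
12 duplicate windows → 32 − 12 = 20 distinct.

20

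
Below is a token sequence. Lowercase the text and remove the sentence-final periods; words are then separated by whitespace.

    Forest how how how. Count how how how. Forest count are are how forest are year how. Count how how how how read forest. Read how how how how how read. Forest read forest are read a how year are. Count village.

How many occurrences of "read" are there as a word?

Scanning the 42 tokens for "read":
  position 23: read
  position 25: read
  position 31: read
  position 33: read
  position 36: read

5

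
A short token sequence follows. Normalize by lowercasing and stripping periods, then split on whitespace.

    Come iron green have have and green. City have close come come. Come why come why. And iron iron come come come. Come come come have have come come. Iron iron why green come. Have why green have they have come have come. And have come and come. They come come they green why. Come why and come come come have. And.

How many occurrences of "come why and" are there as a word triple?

Scanning the 60 overlapping trigram windows for "come why and":
  position 15–17: come why and
  position 55–57: come why and

2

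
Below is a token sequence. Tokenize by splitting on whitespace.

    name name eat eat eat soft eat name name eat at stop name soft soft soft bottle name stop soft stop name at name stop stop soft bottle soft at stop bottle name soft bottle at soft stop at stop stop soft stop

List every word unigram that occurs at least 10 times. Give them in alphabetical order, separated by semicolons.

soft; stop

Unigram counts meeting the condition (at least 10 times):
  soft: 10
  stop: 10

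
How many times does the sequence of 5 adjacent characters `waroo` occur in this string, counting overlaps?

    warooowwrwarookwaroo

Sliding a length-5 window over the 20 characters (16 positions):
  position 1–5: waroo
  position 10–14: waroo
  position 16–20: waroo

3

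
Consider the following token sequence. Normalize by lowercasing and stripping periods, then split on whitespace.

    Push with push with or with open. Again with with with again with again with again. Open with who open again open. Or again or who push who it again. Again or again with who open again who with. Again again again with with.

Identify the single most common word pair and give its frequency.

"again with", 5 times

Bigram frequencies (highest first):
  again with: 5
  with again: 4
  open again: 3
  with with: 3
  again again: 3
  push with: 2
  … (18 more, each ≤ 2)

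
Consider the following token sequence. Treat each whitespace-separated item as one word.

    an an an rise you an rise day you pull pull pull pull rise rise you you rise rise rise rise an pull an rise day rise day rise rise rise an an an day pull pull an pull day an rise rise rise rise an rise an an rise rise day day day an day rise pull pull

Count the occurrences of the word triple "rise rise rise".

5

Scanning the 57 overlapping trigram windows for "rise rise rise":
  position 18–20: rise rise rise
  position 19–21: rise rise rise
  position 29–31: rise rise rise
  position 42–44: rise rise rise
  position 43–45: rise rise rise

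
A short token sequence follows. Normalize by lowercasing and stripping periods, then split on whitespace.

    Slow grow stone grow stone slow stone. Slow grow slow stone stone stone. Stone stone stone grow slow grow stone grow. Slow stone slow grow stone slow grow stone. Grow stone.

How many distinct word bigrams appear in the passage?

7

31 tokens → 30 bigram windows in total.
Repeated bigrams (each contributes count−1 duplicates):
  grow stone: 6
  slow grow: 5
  stone stone: 5
  stone grow: 4
  stone slow: 4
  grow slow: 3
  slow stone: 3
23 duplicate windows → 30 − 23 = 7 distinct.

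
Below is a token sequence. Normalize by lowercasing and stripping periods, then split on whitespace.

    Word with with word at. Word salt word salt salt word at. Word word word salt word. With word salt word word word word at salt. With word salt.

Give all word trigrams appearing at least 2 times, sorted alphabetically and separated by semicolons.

with word salt; word at word; word salt word; word word word

Trigram counts meeting the condition (at least 2 times):
  with word salt: 2
  word at word: 2
  word salt word: 3
  word word word: 3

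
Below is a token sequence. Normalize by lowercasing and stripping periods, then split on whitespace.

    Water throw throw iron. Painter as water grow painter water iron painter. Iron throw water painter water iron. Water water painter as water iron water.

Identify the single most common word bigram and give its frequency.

Bigram frequencies (highest first):
  water iron: 3
  iron painter: 2
  painter as: 2
  as water: 2
  painter water: 2
  water painter: 2
  … (10 more, each ≤ 2)

"water iron", 3 times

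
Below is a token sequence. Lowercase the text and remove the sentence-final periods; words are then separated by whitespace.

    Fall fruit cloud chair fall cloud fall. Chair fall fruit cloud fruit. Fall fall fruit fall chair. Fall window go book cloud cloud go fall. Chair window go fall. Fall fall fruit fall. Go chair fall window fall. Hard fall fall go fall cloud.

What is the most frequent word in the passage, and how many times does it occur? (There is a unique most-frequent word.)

Unigram frequencies (highest first):
  fall: 18
  cloud: 6
  fruit: 5
  chair: 5
  go: 5
  window: 3
  … (2 more, each ≤ 1)

"fall", 18 times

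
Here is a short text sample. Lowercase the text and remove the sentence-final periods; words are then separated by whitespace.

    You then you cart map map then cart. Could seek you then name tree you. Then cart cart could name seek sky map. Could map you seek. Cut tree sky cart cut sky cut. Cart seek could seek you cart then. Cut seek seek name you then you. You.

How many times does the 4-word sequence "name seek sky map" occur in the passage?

Scanning the 46 overlapping 4-gram windows for "name seek sky map":
  position 20–23: name seek sky map

1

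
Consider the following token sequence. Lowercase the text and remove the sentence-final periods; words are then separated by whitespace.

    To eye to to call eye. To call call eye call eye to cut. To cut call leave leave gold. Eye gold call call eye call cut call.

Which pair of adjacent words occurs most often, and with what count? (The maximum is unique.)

Bigram frequencies (highest first):
  call eye: 4
  eye to: 3
  to call: 2
  call call: 2
  eye call: 2
  to cut: 2
  … (11 more, each ≤ 2)

"call eye", 4 times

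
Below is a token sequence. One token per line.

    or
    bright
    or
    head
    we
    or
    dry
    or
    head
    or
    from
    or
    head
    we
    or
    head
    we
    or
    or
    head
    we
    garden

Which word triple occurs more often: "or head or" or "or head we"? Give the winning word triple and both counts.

"or head or": 1 occurrence
"or head we": 4 occurrences

"or head we" (4 vs 1)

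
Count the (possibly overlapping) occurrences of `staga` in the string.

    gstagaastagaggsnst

2

Sliding a length-5 window over the 18 characters (14 positions):
  position 2–6: staga
  position 8–12: staga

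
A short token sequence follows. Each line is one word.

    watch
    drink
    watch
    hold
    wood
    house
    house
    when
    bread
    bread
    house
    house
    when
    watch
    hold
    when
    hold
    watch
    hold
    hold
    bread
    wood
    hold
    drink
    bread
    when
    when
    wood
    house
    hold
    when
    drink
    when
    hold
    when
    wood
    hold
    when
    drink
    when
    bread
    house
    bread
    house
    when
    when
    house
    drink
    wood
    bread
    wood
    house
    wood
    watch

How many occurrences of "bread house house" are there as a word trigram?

1

Scanning the 52 overlapping trigram windows for "bread house house":
  position 10–12: bread house house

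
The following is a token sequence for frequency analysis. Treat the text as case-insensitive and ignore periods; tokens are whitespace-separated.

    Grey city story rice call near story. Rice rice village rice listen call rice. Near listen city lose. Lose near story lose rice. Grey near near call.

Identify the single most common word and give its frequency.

Unigram frequencies (highest first):
  rice: 6
  near: 5
  story: 3
  call: 3
  lose: 3
  grey: 2
  … (3 more, each ≤ 2)

"rice", 6 times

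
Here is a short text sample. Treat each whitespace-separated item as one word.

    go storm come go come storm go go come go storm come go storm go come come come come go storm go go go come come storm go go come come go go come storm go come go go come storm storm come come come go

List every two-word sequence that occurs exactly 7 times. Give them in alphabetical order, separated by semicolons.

come come; come go

Bigram counts meeting the condition (exactly 7 times):
  come come: 7
  come go: 7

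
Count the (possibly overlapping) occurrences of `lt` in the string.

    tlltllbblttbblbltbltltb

Sliding a length-2 window over the 23 characters (22 positions):
  position 3–4: lt
  position 9–10: lt
  position 16–17: lt
  position 19–20: lt
  position 21–22: lt

5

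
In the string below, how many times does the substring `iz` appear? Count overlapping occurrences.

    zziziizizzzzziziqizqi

Sliding a length-2 window over the 21 characters (20 positions):
  position 3–4: iz
  position 6–7: iz
  position 8–9: iz
  position 14–15: iz
  position 18–19: iz

5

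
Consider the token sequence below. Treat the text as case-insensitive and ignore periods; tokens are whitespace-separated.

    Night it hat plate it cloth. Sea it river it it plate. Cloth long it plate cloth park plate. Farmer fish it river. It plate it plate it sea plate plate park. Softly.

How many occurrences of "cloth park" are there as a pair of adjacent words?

Scanning the 32 overlapping bigram windows for "cloth park":
  position 17–18: cloth park

1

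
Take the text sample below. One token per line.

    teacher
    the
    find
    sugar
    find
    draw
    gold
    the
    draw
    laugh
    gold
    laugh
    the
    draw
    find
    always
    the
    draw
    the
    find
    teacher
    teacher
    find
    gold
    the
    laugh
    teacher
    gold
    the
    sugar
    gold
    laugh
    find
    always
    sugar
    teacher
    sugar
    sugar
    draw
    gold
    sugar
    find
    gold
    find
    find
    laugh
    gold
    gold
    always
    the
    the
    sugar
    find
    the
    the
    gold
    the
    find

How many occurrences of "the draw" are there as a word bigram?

3

Scanning the 57 overlapping bigram windows for "the draw":
  position 8–9: the draw
  position 13–14: the draw
  position 17–18: the draw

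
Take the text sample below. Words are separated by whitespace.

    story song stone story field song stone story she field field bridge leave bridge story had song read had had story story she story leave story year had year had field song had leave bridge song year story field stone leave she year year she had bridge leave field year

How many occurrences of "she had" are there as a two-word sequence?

1

Scanning the 49 overlapping bigram windows for "she had":
  position 45–46: she had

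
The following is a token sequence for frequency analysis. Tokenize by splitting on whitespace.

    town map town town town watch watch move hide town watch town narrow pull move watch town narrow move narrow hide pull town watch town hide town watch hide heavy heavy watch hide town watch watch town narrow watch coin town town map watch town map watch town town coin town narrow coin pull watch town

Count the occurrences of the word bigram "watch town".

Scanning the 55 overlapping bigram windows for "watch town":
  position 11–12: watch town
  position 16–17: watch town
  position 24–25: watch town
  position 36–37: watch town
  position 44–45: watch town
  position 47–48: watch town
  position 55–56: watch town

7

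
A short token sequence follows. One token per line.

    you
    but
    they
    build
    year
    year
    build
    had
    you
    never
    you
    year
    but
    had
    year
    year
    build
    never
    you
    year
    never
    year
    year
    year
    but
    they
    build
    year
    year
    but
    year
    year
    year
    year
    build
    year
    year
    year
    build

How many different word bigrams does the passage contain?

39 tokens → 38 bigram windows in total.
Repeated bigrams (each contributes count−1 duplicates):
  year year: 10
  year build: 4
  build year: 3
  year but: 3
  but they: 2
  never you: 2
  they build: 2
  you year: 2
20 duplicate windows → 38 − 20 = 18 distinct.

18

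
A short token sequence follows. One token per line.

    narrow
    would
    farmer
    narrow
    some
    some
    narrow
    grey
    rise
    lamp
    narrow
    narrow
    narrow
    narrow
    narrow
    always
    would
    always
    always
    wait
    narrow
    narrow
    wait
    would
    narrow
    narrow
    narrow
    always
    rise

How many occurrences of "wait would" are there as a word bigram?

1

Scanning the 28 overlapping bigram windows for "wait would":
  position 23–24: wait would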